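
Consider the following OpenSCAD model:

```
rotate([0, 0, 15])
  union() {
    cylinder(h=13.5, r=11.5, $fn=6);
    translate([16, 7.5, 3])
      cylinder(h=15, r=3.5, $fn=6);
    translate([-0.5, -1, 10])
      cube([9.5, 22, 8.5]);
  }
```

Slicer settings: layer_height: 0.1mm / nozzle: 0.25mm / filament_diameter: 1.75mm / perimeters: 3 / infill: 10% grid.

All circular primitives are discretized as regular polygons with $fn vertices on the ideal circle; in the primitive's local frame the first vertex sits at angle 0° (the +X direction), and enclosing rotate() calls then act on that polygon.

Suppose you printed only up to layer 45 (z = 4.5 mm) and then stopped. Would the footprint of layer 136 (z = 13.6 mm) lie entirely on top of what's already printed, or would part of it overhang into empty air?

part overhangs

Compare the two slices. At z = 4.5: the r=11.5 cylinder gives a regular 6-gon of circumradius 11.5 (constant along its height) (area = (6/2)·11.500²·sin(360°/6) = 343.60 mm²); the cylinder at (16, 7.5): section is a regular 6-gon, circumradius r=3.5 (area = (6/2)·3.500²·sin(360°/6) = 31.83 mm²); the cube at (-0.5, -1) is not intersected at this z (z outside [10, 18.5]); Taking the union: the 2 present regions are separate (no shared area or edge), so areas and boundary lengths simply add and each stays a separate island — area = 375.42 mm²; (rotated 15° about Z; rotation is an isometry so areas/perimeters/island counts are preserved). At z = 13.6: the cylinder does not reach this height (z outside [0, 13.5]); the r=3.5 cylinder at (16, 7.5) gives a regular 6-gon of circumradius 3.5 (constant along its height) (area = (6/2)·3.500²·sin(360°/6) = 31.83 mm²); the 9.5×22 cube at (-0.5, -1) contributes its full rectangle (area 209.00 mm²); Merging all regions: the 2 present regions are separate (no shared area or edge), so areas and boundary lengths simply add and each stays a separate island — area = 240.83 mm²; (rotated 15° about Z; rotation is an isometry so areas/perimeters/island counts are preserved). Checking containment: at z = 13.6 the cross-section extends beyond the z = 4.5 cross-section by about 114.03 mm².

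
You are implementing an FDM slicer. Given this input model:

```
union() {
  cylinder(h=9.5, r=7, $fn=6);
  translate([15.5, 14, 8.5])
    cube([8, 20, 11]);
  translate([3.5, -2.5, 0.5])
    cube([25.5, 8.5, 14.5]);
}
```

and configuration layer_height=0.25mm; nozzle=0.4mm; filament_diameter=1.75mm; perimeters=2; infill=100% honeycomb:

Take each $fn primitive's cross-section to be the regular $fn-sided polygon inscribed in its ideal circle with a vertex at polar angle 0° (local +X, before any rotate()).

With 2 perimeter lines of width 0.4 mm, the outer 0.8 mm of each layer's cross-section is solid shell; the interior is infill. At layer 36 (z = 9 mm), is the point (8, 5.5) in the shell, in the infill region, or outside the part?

At z = 9 mm: the r=7 cylinder contributes a regular 6-gon of circumradius 7; the 8×20 cube at (15.5, 14) contributes its full rectangle; the 25.5×8.5 cube at (3.5, -2.5) contributes its full rectangle; Taking the union: the regions partially overlap (shared area 17.55 mm²), so overlapping operands fuse into one piece — 2 connected regions. Overall, the cross-section has 2 separate islands. The nearest boundary edge runs (3.54, 6.00)→(29.00, 6.00); distance from the point to it = 0.50 mm. (Shell/infill is judged within the island containing the point — the largest one.) The point is inside the cross-section, 0.50 mm from the nearest boundary — within the 0.8 mm shell band (2 × 0.4).

shell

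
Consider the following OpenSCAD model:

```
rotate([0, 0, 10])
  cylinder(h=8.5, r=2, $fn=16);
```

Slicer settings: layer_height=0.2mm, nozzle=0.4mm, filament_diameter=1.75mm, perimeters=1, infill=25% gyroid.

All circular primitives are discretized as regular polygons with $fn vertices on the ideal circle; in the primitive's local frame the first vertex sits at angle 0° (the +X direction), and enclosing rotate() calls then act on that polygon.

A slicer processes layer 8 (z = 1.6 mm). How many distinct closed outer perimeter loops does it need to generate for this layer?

1

At z = 1.6 mm: the r=2 cylinder gives a regular 16-gon of circumradius 2 (constant along its height); (rotated 10° about Z; rotation is an isometry so areas/perimeters/island counts are preserved). The result has 1 disconnected region.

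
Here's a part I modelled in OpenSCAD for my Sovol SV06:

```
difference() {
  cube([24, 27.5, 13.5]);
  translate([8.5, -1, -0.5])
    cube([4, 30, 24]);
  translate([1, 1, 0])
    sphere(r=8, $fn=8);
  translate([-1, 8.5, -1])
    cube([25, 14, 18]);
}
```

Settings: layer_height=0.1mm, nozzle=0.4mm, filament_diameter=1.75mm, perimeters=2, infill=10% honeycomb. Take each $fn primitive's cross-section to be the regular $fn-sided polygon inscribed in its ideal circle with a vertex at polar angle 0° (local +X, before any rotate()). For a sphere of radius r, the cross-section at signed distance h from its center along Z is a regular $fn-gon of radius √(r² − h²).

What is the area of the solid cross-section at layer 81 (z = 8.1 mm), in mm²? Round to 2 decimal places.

At z = 8.1 mm: the cube (footprint 24×27.5) is included at this height (area 660.00 mm²); the 4×30 cube at (8.5, -1) contributes its full rectangle (area 120.00 mm²); the sphere at (1, 1) is absent (|z−center|=8.100 > r=8); the 25×14 cube at (-1, 8.5) contributes its full rectangle (area 350.00 mm²); Subtracting the remaining from the first: starting from the 24×27.5 cube (660.00 mm²), the 4×30 cube at (8.5, -1) partially overlaps it — only the 110.00 mm² overlap (of its 120.00 mm²) is removed, clipping the outline; the 25×14 cube at (-1, 8.5) partially overlaps it — only the 280.00 mm² overlap (of its 350.00 mm²) is removed, clipping the outline — area = 270.00 mm². Overall, the cross-section has 4 separate islands. Net area = 270.00 mm².

270.00 mm²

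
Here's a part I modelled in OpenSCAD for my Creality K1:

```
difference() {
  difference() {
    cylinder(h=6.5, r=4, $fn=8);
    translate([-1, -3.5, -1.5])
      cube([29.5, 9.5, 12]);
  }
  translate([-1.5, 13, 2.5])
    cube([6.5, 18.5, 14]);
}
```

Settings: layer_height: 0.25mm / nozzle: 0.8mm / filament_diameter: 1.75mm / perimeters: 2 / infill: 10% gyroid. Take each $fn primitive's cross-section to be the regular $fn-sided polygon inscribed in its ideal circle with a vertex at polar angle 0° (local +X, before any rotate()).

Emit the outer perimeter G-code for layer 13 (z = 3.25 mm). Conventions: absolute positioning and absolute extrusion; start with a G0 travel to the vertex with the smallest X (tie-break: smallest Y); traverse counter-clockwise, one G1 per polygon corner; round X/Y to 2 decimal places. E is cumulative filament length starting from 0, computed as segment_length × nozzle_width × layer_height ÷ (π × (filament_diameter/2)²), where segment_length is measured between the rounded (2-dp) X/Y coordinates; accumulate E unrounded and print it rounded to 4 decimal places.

At z = 3.25 mm: the r=4 cylinder contributes a regular 8-gon of circumradius 4; the 29.5×9.5 cube at (-1, -3.5) contributes its full rectangle; After the difference (first − rest): starting from the r=4 cylinder, the 29.5×9.5 cube at (-1, -3.5) partially overlaps it — only the 29.62 mm² overlap (of its 280.25 mm²) is removed, clipping the outline — 1 connected region; the 6.5×18.5 cube at (-1.5, 13) contributes its full rectangle; Subtracting the remaining from the first: starting from the result so far, the 6.5×18.5 cube at (-1.5, 13) misses the remaining region (no effect) — 1 connected region. The outline is a single polygon with 7 vertices. Extrusion per mm of travel: 0.8 × 0.25 / (π × 0.875²) = 0.083150. Accumulating E over each segment gives final E = 1.8108.

G0 X-4.00 Y0.00 Z3.25
G1 X-2.83 Y-2.83 E0.2546
G1 X0.00 Y-4.00 E0.5093
G1 X1.21 Y-3.50 E0.6181
G1 X-1.00 Y-3.50 E0.8019
G1 X-1.00 Y3.59 E1.3914
G1 X-2.83 Y2.83 E1.5562
G1 X-4.00 Y0.00 E1.8108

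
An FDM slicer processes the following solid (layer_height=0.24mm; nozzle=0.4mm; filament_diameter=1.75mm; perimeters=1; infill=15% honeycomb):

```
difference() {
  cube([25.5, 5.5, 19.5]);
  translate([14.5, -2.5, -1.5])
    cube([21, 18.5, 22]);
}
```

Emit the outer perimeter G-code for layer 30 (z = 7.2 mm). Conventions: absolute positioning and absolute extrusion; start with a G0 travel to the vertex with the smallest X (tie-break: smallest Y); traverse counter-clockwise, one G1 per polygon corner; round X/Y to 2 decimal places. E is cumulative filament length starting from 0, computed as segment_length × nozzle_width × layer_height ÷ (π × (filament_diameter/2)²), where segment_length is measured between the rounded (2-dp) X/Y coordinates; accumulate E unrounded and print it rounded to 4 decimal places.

G0 X0.00 Y0.00 Z7.20
G1 X14.50 Y0.00 E0.5787
G1 X14.50 Y5.50 E0.7982
G1 X0.00 Y5.50 E1.3770
G1 X0.00 Y0.00 E1.5965

At z = 7.2 mm: the cube (footprint 25.5×5.5) is included at this height; the cube at (14.5, -2.5) (footprint 21×18.5) is included at this height; After the difference (first − rest): starting from the 25.5×5.5 cube, the 21×18.5 cube at (14.5, -2.5) partially overlaps it — only the 60.50 mm² overlap (of its 388.50 mm²) is removed, clipping the outline — 1 connected region. The outline is a single polygon with 4 vertices. Extrusion per mm of travel: 0.4 × 0.24 / (π × 0.875²) = 0.039912. Accumulating E over each segment gives final E = 1.5965.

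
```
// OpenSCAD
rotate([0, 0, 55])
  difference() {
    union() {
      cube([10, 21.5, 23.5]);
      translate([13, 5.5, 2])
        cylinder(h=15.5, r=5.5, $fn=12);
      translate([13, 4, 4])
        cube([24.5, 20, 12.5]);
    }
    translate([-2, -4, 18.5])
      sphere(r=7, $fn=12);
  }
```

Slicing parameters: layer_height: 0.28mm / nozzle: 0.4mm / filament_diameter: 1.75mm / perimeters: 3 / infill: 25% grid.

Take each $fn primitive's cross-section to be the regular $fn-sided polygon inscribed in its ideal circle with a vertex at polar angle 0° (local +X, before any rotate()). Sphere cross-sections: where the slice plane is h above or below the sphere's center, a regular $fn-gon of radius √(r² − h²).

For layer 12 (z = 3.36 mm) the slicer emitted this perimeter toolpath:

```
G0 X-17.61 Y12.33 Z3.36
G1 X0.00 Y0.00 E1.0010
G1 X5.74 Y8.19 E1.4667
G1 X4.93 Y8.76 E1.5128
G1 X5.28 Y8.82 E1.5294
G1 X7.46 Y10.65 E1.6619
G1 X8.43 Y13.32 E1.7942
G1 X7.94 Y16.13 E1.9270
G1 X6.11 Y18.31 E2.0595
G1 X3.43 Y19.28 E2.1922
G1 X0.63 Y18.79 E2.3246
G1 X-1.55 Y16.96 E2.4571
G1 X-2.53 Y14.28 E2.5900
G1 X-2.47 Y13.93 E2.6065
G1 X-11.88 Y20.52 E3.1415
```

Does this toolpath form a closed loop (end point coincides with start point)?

Start point (G0): (-17.61, 12.33). End point (last G1): the path does not return to the start — open.

no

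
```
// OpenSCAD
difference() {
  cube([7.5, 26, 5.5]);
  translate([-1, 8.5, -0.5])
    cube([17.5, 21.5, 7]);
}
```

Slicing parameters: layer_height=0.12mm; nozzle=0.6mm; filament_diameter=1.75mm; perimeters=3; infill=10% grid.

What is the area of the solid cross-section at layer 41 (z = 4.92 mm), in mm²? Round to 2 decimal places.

63.75 mm²

At z = 4.92 mm: the cube is present — its section is the full 7.5×26 rectangle (area 195.00 mm²); the cube at (-1, 8.5) (footprint 17.5×21.5) is included at this height (area 376.25 mm²); Taking the first minus the rest: starting from the 7.5×26 cube (195.00 mm²), the 17.5×21.5 cube at (-1, 8.5) partially overlaps it — only the 131.25 mm² overlap (of its 376.25 mm²) is removed, clipping the outline — area = 63.75 mm². Overall, the cross-section is a single solid region. Net area = 63.75 mm².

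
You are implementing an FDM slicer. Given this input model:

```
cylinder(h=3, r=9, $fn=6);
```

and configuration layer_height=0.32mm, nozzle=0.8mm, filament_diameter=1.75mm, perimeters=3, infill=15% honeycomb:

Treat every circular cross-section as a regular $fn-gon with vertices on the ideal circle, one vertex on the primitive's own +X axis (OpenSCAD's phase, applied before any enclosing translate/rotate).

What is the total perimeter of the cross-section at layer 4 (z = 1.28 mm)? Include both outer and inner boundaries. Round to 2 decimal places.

At z = 1.28 mm: the r=9 cylinder contributes a regular 6-gon of circumradius 9 (perimeter = 2·6·9.000·sin(180°/6) = 54.00 mm). Overall, the cross-section is a single solid region. Total boundary length (outer) = 54.00 mm.

54.00 mm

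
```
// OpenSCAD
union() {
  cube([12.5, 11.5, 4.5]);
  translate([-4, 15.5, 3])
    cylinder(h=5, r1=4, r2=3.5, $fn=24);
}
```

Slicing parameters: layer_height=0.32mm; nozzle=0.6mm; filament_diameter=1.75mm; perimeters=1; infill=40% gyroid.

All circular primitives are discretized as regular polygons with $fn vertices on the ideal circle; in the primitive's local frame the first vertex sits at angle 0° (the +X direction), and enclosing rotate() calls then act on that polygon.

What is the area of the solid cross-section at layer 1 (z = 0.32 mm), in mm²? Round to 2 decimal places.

143.75 mm²

At z = 0.32 mm: the cube is present — its section is the full 12.5×11.5 rectangle (area 143.75 mm²); the cone at (-4, 15.5) is not intersected at this z (z outside [3, 8]); Combining (union): only the 12.5×11.5 cube is present, so the union is just that shape — area = 143.75 mm². Overall, the cross-section is a single solid region. Net area = 143.75 mm².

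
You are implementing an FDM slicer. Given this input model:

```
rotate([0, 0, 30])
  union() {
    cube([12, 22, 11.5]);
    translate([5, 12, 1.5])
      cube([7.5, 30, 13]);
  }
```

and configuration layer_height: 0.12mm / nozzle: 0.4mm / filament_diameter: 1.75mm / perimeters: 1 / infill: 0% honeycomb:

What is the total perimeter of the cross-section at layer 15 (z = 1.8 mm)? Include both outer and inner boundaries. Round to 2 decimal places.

109.00 mm

At z = 1.8 mm: the cube is present — its section is the full 12×22 rectangle (perimeter 68.00 mm); the cube at (5, 12) is present — its section is the full 7.5×30 rectangle (perimeter 75.00 mm); Taking the union: the regions partially overlap (shared area 70.00 mm²), so the edge portions inside another operand are dropped and the merged outline is re-measured after clipping — boundary = 109.00 mm; (whole slice rotated 30° about Z — lengths, areas and connectivity unchanged). Overall, the cross-section is a single solid region. Total boundary length (outer) = 109.00 mm.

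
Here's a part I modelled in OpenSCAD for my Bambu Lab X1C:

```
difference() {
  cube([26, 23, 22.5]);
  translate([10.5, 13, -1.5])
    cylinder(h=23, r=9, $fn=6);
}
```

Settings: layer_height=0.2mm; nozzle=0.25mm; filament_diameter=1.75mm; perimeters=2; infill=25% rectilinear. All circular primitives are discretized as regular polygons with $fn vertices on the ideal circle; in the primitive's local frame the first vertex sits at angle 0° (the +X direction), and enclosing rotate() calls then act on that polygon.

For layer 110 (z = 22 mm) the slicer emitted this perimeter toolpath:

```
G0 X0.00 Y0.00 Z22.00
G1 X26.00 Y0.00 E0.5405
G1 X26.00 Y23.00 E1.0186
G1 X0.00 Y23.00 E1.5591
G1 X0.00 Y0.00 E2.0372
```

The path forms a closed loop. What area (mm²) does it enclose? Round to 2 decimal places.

598.00 mm²

Apply the shoelace formula to the sequence of (X, Y) vertices; enclosed area = 598.00 mm².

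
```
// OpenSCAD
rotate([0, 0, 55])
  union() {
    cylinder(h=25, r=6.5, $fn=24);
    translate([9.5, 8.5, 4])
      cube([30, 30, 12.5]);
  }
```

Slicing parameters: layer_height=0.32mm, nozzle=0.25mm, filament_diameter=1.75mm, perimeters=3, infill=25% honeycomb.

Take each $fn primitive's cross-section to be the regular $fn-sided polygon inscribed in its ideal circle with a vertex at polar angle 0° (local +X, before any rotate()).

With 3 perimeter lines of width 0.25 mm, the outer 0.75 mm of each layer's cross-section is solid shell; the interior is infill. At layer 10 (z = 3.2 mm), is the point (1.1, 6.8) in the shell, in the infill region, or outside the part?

outside

At z = 3.2 mm: the r=6.5 cylinder gives a regular 24-gon of circumradius 6.5 (constant along its height); the cube at (9.5, 8.5) is absent (z outside [4, 16.5]); Merging all regions: only the r=6.5 cylinder is present, so the union is just that shape — 1 connected region; (whole slice rotated 55° about Z — lengths, areas and connectivity unchanged). Overall, the cross-section is a single solid region. Undo the 55° rotation: the query point maps to (6.201, 2.999) in the un-rotated model frame. The nearest boundary edge runs (6.28, 1.68)→(5.63, 3.25); distance from the point to it = 0.43 mm. The point is not inside any of the regions above, so it lies outside the cross-section (0.43 mm from the nearest boundary).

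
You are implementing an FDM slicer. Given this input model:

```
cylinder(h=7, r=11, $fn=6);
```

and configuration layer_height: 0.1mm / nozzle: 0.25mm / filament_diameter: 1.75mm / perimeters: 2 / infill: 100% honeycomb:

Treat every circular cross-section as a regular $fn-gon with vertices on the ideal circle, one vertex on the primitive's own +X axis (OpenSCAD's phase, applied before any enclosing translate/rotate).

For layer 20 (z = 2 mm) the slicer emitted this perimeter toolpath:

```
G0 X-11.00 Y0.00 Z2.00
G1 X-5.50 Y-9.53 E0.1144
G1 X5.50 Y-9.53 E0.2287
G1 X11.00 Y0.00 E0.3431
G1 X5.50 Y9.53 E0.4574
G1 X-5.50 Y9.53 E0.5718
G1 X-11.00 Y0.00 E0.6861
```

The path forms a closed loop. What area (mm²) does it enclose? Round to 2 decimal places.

Apply the shoelace formula to the sequence of (X, Y) vertices; enclosed area = 314.49 mm².

314.49 mm²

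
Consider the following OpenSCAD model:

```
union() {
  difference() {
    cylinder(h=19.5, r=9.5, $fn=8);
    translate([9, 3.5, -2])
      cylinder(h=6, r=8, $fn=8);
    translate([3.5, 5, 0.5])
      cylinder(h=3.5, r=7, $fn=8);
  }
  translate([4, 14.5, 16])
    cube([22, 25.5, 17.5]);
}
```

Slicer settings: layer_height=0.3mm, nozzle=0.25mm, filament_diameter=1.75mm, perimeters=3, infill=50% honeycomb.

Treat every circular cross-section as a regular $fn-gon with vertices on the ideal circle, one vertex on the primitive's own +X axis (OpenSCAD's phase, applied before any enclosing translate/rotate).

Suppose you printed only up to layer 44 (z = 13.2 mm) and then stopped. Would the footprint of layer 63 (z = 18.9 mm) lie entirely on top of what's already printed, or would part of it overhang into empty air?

part overhangs

Compare the two slices. At z = 13.2: the r=9.5 cylinder contributes a regular 8-gon of circumradius 9.5 (area = (8/2)·9.500²·sin(360°/8) = 255.27 mm²); the cylinder at (9, 3.5) is not intersected at this z (z outside [-2, 4]); the cylinder at (3.5, 5) is absent (z outside [0.5, 4]); Taking the first minus the rest: none of the subtracted shapes is present at this height, so the r=9.5 cylinder is unchanged — area = 255.27 mm²; the cube at (4, 14.5) is not intersected at this z (z outside [16, 33.5]); Combining (union): only that combined region is present, so the union is just that shape — area = 255.27 mm². At z = 18.9: the r=9.5 cylinder contributes a regular 8-gon of circumradius 9.5 (area = (8/2)·9.500²·sin(360°/8) = 255.27 mm²); the cylinder at (9, 3.5) is not intersected at this z (z outside [-2, 4]); the cylinder at (3.5, 5) is absent (z outside [0.5, 4]); Taking the first minus the rest: none of the subtracted shapes is present at this height, so the r=9.5 cylinder is unchanged — area = 255.27 mm²; the cube at (4, 14.5) (footprint 22×25.5) is included at this height (area 561.00 mm²); Taking the union: the 2 present regions are separate (no shared area or edge), so areas and boundary lengths simply add and each stays a separate island — area = 816.27 mm². Checking containment: at z = 18.9 the cross-section extends beyond the z = 13.2 cross-section by about 561.00 mm².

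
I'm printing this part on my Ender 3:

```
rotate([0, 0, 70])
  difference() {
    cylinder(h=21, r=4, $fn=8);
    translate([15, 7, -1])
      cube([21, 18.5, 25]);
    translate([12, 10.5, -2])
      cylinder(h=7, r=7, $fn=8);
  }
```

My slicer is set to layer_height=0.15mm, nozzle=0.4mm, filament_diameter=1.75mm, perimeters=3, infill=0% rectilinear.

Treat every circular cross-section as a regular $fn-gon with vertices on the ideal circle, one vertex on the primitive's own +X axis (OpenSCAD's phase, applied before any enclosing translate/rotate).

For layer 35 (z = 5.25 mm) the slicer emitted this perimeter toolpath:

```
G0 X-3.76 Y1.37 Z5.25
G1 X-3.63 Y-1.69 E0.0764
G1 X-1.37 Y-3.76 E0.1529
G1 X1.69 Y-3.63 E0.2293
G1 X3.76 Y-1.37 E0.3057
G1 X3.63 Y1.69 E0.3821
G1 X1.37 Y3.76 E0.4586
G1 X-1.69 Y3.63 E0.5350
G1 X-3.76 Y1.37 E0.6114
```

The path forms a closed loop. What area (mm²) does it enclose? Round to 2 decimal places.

Apply the shoelace formula to the sequence of (X, Y) vertices; enclosed area = 45.32 mm².

45.32 mm²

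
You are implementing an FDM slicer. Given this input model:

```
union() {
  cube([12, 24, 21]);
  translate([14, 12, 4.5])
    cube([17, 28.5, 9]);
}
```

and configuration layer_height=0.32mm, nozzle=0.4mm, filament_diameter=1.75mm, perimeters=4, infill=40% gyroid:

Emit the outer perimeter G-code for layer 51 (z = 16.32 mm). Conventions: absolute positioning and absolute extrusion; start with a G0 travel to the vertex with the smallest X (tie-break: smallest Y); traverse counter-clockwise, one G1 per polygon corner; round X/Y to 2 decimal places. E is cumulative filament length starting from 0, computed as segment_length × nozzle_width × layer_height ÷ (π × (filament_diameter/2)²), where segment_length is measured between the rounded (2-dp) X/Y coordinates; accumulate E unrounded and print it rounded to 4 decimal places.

G0 X0.00 Y0.00 Z16.32
G1 X12.00 Y0.00 E0.6386
G1 X12.00 Y24.00 E1.9158
G1 X0.00 Y24.00 E2.5544
G1 X0.00 Y0.00 E3.8316

At z = 16.32 mm: the cube (footprint 12×24) is included at this height; the cube at (14, 12) is not intersected at this z (z outside [4.5, 13.5]); Combining (union): only the 12×24 cube is present, so the union is just that shape — 1 connected region. The outline is a single polygon with 4 vertices. Extrusion per mm of travel: 0.4 × 0.32 / (π × 0.875²) = 0.053216. Accumulating E over each segment gives final E = 3.8316.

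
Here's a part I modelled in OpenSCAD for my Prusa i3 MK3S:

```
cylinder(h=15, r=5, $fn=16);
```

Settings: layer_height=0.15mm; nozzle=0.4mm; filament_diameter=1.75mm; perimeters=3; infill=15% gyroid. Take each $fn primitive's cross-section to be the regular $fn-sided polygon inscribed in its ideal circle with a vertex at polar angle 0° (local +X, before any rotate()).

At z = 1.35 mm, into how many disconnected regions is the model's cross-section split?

1

At z = 1.35 mm: the cylinder: section is a regular 16-gon, circumradius r=5. The result has 1 disconnected region.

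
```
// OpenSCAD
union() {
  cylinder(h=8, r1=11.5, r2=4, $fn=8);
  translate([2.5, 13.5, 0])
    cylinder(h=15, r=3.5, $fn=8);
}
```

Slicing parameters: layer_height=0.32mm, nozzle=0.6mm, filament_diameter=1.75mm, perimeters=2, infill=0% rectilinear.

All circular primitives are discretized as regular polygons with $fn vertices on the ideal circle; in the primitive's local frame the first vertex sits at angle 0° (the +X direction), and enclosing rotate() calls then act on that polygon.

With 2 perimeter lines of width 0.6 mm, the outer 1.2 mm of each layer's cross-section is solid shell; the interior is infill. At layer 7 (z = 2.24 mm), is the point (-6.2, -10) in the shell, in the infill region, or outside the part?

outside

At z = 2.24 mm: the cone (r1=11.5→r2=4) has section circumradius 9.400 here — a regular 8-gon; the cylinder at (2.5, 13.5): section is a regular 8-gon, circumradius r=3.5; Combining (union): the 2 present regions are separate (no shared area or edge), so areas and boundary lengths simply add and each stays a separate island — 2 connected regions. Overall, the cross-section has 2 separate islands. The nearest boundary edge runs (-0.00, -9.40)→(-6.65, -6.65); distance from the point to it = 2.93 mm. The point is not inside any of the regions above, so it lies outside the cross-section (2.93 mm from the nearest boundary).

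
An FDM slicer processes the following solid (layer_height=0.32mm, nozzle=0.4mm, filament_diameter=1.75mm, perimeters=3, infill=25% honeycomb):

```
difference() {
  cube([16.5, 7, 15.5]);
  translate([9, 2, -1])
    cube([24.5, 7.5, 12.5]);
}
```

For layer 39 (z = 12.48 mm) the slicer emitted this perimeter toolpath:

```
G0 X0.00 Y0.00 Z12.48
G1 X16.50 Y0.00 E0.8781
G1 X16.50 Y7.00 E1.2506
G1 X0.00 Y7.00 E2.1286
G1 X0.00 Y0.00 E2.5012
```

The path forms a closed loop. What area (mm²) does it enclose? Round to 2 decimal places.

Apply the shoelace formula to the sequence of (X, Y) vertices; enclosed area = 115.50 mm².

115.50 mm²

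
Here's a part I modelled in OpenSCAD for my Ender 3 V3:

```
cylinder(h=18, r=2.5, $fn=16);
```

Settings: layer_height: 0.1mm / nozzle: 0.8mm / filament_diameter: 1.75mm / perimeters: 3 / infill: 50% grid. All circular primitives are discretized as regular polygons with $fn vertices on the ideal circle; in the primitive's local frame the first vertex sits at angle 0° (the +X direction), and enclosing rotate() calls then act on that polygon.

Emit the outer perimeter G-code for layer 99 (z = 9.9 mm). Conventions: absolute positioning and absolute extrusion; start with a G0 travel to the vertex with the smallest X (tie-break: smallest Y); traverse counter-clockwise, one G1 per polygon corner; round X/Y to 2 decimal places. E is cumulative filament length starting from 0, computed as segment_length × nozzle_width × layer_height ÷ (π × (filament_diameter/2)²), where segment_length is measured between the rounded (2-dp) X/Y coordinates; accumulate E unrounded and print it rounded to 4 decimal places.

At z = 9.9 mm: the r=2.5 cylinder gives a regular 16-gon of circumradius 2.5 (constant along its height). The outline is a single polygon with 16 vertices. Extrusion per mm of travel: 0.8 × 0.1 / (π × 0.875²) = 0.033260. Accumulating E over each segment gives final E = 0.5194.

G0 X-2.50 Y0.00 Z9.90
G1 X-2.31 Y-0.96 E0.0325
G1 X-1.77 Y-1.77 E0.0649
G1 X-0.96 Y-2.31 E0.0973
G1 X0.00 Y-2.50 E0.1299
G1 X0.96 Y-2.31 E0.1624
G1 X1.77 Y-1.77 E0.1948
G1 X2.31 Y-0.96 E0.2272
G1 X2.50 Y0.00 E0.2597
G1 X2.31 Y0.96 E0.2923
G1 X1.77 Y1.77 E0.3246
G1 X0.96 Y2.31 E0.3570
G1 X0.00 Y2.50 E0.3896
G1 X-0.96 Y2.31 E0.4221
G1 X-1.77 Y1.77 E0.4545
G1 X-2.31 Y0.96 E0.4869
G1 X-2.50 Y0.00 E0.5194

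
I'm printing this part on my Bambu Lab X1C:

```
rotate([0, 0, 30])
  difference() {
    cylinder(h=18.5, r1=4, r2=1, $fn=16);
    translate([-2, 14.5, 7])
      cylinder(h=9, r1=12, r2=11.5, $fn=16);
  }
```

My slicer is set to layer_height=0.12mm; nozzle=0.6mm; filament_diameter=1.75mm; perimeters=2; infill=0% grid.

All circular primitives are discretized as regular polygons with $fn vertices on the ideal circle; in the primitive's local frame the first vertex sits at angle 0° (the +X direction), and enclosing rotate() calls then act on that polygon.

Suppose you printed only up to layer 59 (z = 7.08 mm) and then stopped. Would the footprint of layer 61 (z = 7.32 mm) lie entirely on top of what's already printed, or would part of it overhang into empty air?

Compare the two slices. At z = 7.08: the cone (r1=4→r2=1) has section circumradius 2.852 here — a regular 16-gon (area = (16/2)·2.852²·sin(360°/16) = 24.90 mm²); the cone at (-2, 14.5) (r1=12→r2=11.5) has section circumradius 11.996 here — a regular 16-gon (area = (16/2)·11.996²·sin(360°/16) = 440.52 mm²); Subtracting the remaining from the first: starting from the cone (24.90 mm²), the cone at (-2, 14.5) misses the remaining region (no effect) — area = 24.90 mm²; (whole slice rotated 30° about Z — lengths, areas and connectivity unchanged). At z = 7.32: the cone contributes a regular 16-gon of circumradius 2.813 (interpolated between r1=4 and r2=1 at t=0.396) (area = (16/2)·2.813²·sin(360°/16) = 24.22 mm²); the cone at (-2, 14.5) (r1=12→r2=11.5) has section circumradius 11.982 here — a regular 16-gon (area = (16/2)·11.982²·sin(360°/16) = 439.55 mm²); Taking the first minus the rest: starting from the cone (24.22 mm²), the cone at (-2, 14.5) misses the remaining region (no effect) — area = 24.22 mm²; (rotated 30° about Z; rotation is an isometry so areas/perimeters/island counts are preserved). Checking containment: the cross-section at z = 7.32 is a subset of the cross-section at z = 7.08.

entirely on top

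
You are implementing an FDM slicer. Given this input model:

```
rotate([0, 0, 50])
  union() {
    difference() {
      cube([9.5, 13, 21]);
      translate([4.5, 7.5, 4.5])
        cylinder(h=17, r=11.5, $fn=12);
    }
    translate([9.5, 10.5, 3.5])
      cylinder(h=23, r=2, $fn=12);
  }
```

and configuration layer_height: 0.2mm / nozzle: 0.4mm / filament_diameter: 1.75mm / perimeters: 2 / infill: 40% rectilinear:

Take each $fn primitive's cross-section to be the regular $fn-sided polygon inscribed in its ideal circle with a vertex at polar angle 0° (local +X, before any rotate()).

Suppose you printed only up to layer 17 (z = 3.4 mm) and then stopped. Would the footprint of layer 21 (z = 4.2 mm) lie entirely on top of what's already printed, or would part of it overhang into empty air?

Compare the two slices. At z = 3.4: the cube (footprint 9.5×13) is included at this height (area 123.50 mm²); the cylinder at (4.5, 7.5) does not reach this height (z outside [4.5, 21.5]); After the difference (first − rest): none of the subtracted shapes is present at this height, so the 9.5×13 cube is unchanged — area = 123.50 mm²; the cylinder at (9.5, 10.5) does not reach this height (z outside [3.5, 26.5]); Taking the union: only that combined region is present, so the union is just that shape — area = 123.50 mm²; (rotated 50° about Z; rotation is an isometry so areas/perimeters/island counts are preserved). At z = 4.2: the cube is present — its section is the full 9.5×13 rectangle (area 123.50 mm²); the cylinder at (4.5, 7.5) does not reach this height (z outside [4.5, 21.5]); After the difference (first − rest): none of the subtracted shapes is present at this height, so the 9.5×13 cube is unchanged — area = 123.50 mm²; the r=2 cylinder at (9.5, 10.5) contributes a regular 12-gon of circumradius 2 (area = (12/2)·2.000²·sin(360°/12) = 12.00 mm²); Combining (union): the regions partially overlap — summed areas 135.50 mm² minus the doubly-counted overlap 6.00 mm² gives 129.50 mm² — area = 129.50 mm²; (whole slice rotated 50° about Z — lengths, areas and connectivity unchanged). Checking containment: at z = 4.2 the cross-section extends beyond the z = 3.4 cross-section by about 6.00 mm².

part overhangs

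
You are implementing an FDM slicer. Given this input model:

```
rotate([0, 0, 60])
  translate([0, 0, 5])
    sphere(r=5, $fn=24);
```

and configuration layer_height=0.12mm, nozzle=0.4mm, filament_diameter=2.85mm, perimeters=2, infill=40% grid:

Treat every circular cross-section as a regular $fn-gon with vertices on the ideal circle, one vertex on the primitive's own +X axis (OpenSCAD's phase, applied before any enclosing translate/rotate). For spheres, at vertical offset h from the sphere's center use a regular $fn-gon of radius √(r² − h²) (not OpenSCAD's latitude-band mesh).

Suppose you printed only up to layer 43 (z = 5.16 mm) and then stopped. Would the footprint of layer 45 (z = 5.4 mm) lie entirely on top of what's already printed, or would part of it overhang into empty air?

entirely on top

Compare the two slices. At z = 5.16: the sphere: section is a regular 24-gon, circumradius = √(r²−h²) = √(5²−0.16²) = 4.997 (area = (24/2)·4.997²·sin(360°/24) = 77.57 mm²); (whole slice rotated 60° about Z — lengths, areas and connectivity unchanged). At z = 5.4: the r=5 sphere slices to a regular 24-gon of circumradius 4.984 (√(r²−h²) with h=0.4 from center) (area = (24/2)·4.984²·sin(360°/24) = 77.15 mm²); (rotated 60° about Z; rotation is an isometry so areas/perimeters/island counts are preserved). Checking containment: the cross-section at z = 5.4 is a subset of the cross-section at z = 5.16.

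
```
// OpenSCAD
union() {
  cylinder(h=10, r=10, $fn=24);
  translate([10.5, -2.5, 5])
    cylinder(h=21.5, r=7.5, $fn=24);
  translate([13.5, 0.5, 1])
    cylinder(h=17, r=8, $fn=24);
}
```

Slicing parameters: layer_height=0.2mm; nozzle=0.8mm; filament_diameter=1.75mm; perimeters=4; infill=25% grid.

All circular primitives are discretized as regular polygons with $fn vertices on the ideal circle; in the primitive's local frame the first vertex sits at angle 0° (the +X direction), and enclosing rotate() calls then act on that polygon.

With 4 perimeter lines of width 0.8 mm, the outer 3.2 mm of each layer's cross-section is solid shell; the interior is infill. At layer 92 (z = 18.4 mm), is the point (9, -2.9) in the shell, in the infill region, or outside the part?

infill

At z = 18.4 mm: the cylinder is absent (z outside [0, 10]); the r=7.5 cylinder at (10.5, -2.5) contributes a regular 24-gon of circumradius 7.5; the cylinder at (13.5, 0.5) is absent (z outside [1, 18]); Taking the union: only the r=7.5 cylinder at (10.5, -2.5) is present, so the union is just that shape — 1 connected region. Overall, the cross-section is a single solid region. The nearest boundary edge runs (3.00, -2.50)→(3.26, -4.44); distance from the point to it = 5.90 mm. The point is inside the cross-section and 5.90 mm from the nearest boundary — more than the 3.2 mm shell width (4 × 0.8), so it's in the infill interior.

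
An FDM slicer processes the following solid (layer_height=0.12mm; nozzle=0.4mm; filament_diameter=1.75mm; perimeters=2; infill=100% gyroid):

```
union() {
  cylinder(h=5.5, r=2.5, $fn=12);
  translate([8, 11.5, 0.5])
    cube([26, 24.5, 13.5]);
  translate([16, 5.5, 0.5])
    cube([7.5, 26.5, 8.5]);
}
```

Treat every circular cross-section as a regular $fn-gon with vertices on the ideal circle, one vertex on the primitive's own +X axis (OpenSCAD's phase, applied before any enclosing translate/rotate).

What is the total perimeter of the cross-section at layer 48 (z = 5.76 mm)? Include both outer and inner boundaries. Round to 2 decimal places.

At z = 5.76 mm: the cylinder is not intersected at this z (z outside [0, 5.5]); the cube at (8, 11.5) is present — its section is the full 26×24.5 rectangle (perimeter 101.00 mm); the cube at (16, 5.5) is present — its section is the full 7.5×26.5 rectangle (perimeter 68.00 mm); Merging all regions: the regions partially overlap (shared area 153.75 mm²), so the edge portions inside another operand are dropped and the merged outline is re-measured after clipping — boundary = 113.00 mm. Overall, the cross-section is a single solid region. Total boundary length (outer) = 113.00 mm.

113.00 mm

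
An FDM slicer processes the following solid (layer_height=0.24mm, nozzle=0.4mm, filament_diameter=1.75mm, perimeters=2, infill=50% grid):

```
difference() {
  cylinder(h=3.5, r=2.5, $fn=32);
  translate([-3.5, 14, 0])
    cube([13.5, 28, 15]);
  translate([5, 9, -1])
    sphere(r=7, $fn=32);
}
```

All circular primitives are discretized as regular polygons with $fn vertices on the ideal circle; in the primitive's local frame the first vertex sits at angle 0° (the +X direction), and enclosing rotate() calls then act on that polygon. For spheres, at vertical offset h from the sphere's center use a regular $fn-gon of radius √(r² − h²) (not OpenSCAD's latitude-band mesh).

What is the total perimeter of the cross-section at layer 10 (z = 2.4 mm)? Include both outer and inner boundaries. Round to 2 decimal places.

15.68 mm

At z = 2.4 mm: the r=2.5 cylinder gives a regular 32-gon of circumradius 2.5 (constant along its height) (perimeter = 2·32·2.500·sin(180°/32) = 15.68 mm); the 13.5×28 cube at (-3.5, 14) contributes its full rectangle (perimeter 83.00 mm); the sphere at (5, 9): section is a regular 32-gon, circumradius = √(r²−h²) = √(7²−3.4²) = 6.119 (perimeter = 2·32·6.119·sin(180°/32) = 38.38 mm); Subtracting the remaining from the first: starting from the r=2.5 cylinder, the 13.5×28 cube at (-3.5, 14) misses the remaining region (no effect); the r=7 sphere at (5, 9) misses the remaining region (no effect) — boundary = 15.68 mm. Overall, the cross-section is a single solid region. Total boundary length (outer) = 15.68 mm.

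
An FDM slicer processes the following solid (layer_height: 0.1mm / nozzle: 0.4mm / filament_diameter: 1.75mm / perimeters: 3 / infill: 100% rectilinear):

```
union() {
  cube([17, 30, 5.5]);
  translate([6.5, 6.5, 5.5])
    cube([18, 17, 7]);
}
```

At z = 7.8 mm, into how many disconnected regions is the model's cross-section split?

1

At z = 7.8 mm: the cube is not intersected at this z (z outside [0, 5.5]); the cube at (6.5, 6.5) is present — its section is the full 18×17 rectangle; Combining (union): only the 18×17 cube at (6.5, 6.5) is present, so the union is just that shape — 1 connected region. The result has 1 disconnected region.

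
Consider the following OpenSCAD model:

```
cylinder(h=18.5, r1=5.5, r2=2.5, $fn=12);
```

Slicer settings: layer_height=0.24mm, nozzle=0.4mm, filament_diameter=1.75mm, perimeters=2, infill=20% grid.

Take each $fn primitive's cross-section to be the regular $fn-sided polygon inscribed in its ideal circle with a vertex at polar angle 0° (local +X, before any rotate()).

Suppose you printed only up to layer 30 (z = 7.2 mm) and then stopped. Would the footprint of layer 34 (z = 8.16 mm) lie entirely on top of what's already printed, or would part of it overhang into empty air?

Compare the two slices. At z = 7.2: the cone (r1=5.5→r2=2.5) has section circumradius 4.332 here — a regular 12-gon (area = (12/2)·4.332²·sin(360°/12) = 56.31 mm²). At z = 8.16: the cone contributes a regular 12-gon of circumradius 4.177 (interpolated between r1=5.5 and r2=2.5 at t=0.441) (area = (12/2)·4.177²·sin(360°/12) = 52.34 mm²). Checking containment: the cross-section at z = 8.16 is a subset of the cross-section at z = 7.2.

entirely on top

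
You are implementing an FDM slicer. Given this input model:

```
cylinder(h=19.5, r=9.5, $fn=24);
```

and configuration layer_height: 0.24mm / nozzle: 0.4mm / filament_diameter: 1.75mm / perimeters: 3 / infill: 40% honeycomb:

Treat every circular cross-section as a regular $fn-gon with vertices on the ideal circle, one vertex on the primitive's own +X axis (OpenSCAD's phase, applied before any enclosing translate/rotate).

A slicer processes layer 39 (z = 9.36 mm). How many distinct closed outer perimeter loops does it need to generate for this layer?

At z = 9.36 mm: the r=9.5 cylinder gives a regular 24-gon of circumradius 9.5 (constant along its height). The result has 1 disconnected region.

1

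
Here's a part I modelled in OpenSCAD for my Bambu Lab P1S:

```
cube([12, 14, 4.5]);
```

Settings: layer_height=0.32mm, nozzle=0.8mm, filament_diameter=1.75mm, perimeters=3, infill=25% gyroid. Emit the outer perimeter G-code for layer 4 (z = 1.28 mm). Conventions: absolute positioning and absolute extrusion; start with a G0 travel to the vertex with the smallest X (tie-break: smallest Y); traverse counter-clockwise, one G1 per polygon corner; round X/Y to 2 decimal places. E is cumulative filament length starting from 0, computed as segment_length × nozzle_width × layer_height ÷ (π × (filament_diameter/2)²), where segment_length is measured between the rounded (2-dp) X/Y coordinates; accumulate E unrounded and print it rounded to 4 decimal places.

At z = 1.28 mm: the cube (footprint 12×14) is included at this height. The outline is a single polygon with 4 vertices. Extrusion per mm of travel: 0.8 × 0.32 / (π × 0.875²) = 0.106432. Accumulating E over each segment gives final E = 5.5345.

G0 X0.00 Y0.00 Z1.28
G1 X12.00 Y0.00 E1.2772
G1 X12.00 Y14.00 E2.7672
G1 X0.00 Y14.00 E4.0444
G1 X0.00 Y0.00 E5.5345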